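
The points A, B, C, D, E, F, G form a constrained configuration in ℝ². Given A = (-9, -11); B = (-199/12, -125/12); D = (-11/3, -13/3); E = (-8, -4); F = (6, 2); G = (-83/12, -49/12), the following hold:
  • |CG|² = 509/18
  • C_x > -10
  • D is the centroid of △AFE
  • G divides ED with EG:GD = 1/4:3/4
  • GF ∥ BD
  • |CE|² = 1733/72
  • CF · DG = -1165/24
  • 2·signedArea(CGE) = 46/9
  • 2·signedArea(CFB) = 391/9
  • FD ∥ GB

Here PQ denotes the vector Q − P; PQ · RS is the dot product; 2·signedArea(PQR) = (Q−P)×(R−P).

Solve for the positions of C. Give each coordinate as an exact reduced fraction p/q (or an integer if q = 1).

C = (-39/4, -103/12)

1. C_x = -39/4  [2·signedArea(CGE) = 46/9 ∩ CF · DG = -1165/24]
2. C_y = -103/12  [2·signedArea(CGE) = 46/9 ∩ CF · DG = -1165/24]
   → C = (-39/4, -103/12)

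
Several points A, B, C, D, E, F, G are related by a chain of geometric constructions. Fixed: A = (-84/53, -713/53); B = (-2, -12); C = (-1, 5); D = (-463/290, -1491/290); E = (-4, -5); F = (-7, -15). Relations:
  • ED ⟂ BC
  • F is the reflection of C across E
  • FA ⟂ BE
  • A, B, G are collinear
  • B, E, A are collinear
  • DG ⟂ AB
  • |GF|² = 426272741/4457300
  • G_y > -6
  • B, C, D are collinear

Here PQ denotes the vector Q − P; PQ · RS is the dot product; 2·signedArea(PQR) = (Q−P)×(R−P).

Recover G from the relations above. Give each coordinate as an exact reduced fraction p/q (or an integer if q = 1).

G = (-29059/7685, -88617/15370)

1. G_x = -29059/7685  [A, B, G are collinear ∩ DG ⟂ AB]
2. G_y = -88617/15370  [A, B, G are collinear ∩ DG ⟂ AB]
   → G = (-29059/7685, -88617/15370)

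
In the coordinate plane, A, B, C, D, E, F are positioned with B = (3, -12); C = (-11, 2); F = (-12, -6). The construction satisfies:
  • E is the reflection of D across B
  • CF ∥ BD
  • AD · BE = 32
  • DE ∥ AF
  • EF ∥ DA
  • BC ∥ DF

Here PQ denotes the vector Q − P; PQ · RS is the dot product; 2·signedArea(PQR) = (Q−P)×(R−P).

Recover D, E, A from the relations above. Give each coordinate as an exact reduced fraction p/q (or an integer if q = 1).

1. D_x = 2  [BC ∥ DF ∩ CF ∥ BD]
2. D_y = -20  [BC ∥ DF ∩ CF ∥ BD]
   → D = (2, -20)
3. E_x = 4  [E is the reflection of D across B]
4. E_y = -4  [E is the reflection of D across B]
   → E = (4, -4)
5. A_x = -14  [DE ∥ AF ∩ EF ∥ DA]
6. A_y = -22  [DE ∥ AF ∩ EF ∥ DA]
   → A = (-14, -22)

A = (-14, -22)
D = (2, -20)
E = (4, -4)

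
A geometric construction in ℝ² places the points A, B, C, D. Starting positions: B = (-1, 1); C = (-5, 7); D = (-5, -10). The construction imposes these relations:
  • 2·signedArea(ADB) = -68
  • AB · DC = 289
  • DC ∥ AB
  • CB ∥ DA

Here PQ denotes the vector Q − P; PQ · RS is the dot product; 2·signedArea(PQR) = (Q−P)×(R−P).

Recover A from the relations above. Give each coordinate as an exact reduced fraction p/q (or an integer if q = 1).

A = (-1, -16)

1. A_x = -1  [DC ∥ AB ∩ CB ∥ DA]
2. A_y = -16  [DC ∥ AB ∩ CB ∥ DA]
   → A = (-1, -16)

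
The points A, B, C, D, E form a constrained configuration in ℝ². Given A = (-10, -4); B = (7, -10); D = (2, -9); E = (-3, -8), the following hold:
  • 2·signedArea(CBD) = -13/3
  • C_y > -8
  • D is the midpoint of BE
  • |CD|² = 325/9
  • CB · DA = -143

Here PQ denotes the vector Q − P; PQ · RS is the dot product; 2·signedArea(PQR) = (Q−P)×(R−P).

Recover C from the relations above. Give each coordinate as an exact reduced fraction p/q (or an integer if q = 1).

1. C_x = -11/3  [CB · DA = -143 ∩ 2·signedArea(CBD) = -13/3]
2. C_y = -7  [CB · DA = -143 ∩ 2·signedArea(CBD) = -13/3]
   → C = (-11/3, -7)

C = (-11/3, -7)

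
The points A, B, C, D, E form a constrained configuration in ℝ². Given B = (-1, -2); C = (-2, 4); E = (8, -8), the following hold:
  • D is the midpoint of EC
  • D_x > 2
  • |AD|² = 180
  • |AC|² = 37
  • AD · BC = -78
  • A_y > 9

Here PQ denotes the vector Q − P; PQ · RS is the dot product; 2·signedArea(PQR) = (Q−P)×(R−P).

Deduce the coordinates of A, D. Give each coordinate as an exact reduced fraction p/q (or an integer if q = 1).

A = (-3, 10)
D = (3, -2)

1. D_x = 3  [D is the midpoint of EC]
2. D_y = -2  [D is the midpoint of EC]
   → D = (3, -2)
3. A_x = -3  [line 1·x + -6·y + 63 = 0 ∩ |AC|² = 37]
4. A_y = 10  [line 1·x + -6·y + 63 = 0 ∩ |AC|² = 37]
   → A = (-3, 10)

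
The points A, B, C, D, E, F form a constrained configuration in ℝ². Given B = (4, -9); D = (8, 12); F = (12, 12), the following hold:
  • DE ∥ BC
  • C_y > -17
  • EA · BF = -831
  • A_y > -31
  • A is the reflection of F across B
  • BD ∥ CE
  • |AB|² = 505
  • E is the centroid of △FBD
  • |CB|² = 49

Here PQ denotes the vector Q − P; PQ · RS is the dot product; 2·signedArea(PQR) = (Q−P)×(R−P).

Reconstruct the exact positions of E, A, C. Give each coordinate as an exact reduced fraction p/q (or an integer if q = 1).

1. E_x = 8  [E is the centroid of △FBD]
2. E_y = 5  [E is the centroid of △FBD]
   → E = (8, 5)
3. A_x = -4  [A is the reflection of F across B]
4. A_y = -30  [A is the reflection of F across B]
   → A = (-4, -30)
5. C_x = 4  [BD ∥ CE ∩ DE ∥ BC]
6. C_y = -16  [BD ∥ CE ∩ DE ∥ BC]
   → C = (4, -16)

A = (-4, -30)
C = (4, -16)
E = (8, 5)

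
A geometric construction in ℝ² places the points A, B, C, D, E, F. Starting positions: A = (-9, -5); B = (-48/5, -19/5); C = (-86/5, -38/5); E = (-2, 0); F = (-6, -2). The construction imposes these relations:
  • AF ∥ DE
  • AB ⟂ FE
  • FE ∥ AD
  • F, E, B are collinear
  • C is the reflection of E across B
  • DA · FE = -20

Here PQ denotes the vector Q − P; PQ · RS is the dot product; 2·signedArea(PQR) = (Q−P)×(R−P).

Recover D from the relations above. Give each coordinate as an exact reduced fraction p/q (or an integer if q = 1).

D = (-5, -3)

1. D_x = -5  [AF ∥ DE ∩ FE ∥ AD]
2. D_y = -3  [AF ∥ DE ∩ FE ∥ AD]
   → D = (-5, -3)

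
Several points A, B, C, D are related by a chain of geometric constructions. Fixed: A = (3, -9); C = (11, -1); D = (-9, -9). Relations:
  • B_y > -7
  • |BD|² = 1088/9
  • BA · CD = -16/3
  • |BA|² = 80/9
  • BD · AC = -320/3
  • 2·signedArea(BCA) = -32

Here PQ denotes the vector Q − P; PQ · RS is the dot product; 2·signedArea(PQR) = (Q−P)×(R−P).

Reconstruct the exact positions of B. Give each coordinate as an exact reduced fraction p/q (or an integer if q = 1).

B = (5/3, -19/3)

1. B_x = 5/3  [BA · CD = -16/3 ∩ BD · AC = -320/3]
2. B_y = -19/3  [BA · CD = -16/3 ∩ BD · AC = -320/3]
   → B = (5/3, -19/3)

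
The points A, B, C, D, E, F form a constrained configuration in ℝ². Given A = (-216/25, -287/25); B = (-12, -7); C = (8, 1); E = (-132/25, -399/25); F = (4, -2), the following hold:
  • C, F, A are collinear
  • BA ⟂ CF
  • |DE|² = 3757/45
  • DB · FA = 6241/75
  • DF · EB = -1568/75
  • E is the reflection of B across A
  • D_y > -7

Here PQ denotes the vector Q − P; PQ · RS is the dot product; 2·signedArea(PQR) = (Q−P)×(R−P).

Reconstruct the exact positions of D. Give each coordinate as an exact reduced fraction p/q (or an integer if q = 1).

D = (-416/75, -512/75)

1. D_x = -416/75  [DB · FA = 6241/75 ∩ DF · EB = -1568/75]
2. D_y = -512/75  [DB · FA = 6241/75 ∩ DF · EB = -1568/75]
   → D = (-416/75, -512/75)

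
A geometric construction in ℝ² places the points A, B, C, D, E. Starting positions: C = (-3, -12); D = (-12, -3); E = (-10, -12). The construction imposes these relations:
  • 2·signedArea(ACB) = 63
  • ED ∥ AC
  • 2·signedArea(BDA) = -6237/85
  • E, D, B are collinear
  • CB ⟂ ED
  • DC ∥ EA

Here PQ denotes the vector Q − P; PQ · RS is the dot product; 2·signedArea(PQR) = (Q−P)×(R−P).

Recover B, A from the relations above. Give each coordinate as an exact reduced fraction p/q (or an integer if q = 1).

1. B_x = -822/85  [E, D, B are collinear ∩ CB ⟂ ED]
2. B_y = -1146/85  [E, D, B are collinear ∩ CB ⟂ ED]
   → B = (-822/85, -1146/85)
3. A_x = -1  [ED ∥ AC ∩ DC ∥ EA]
4. A_y = -21  [ED ∥ AC ∩ DC ∥ EA]
   → A = (-1, -21)

A = (-1, -21)
B = (-822/85, -1146/85)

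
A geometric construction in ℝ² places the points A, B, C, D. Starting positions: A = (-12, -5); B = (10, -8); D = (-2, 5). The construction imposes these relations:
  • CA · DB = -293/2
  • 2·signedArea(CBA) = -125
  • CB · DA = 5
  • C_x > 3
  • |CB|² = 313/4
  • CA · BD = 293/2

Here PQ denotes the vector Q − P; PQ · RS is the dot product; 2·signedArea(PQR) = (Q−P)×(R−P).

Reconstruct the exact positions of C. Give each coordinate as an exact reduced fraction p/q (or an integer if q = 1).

1. C_x = 4  [2·signedArea(CBA) = -125 ∩ CA · BD = 293/2]
2. C_y = -3/2  [2·signedArea(CBA) = -125 ∩ CA · BD = 293/2]
   → C = (4, -3/2)

C = (4, -3/2)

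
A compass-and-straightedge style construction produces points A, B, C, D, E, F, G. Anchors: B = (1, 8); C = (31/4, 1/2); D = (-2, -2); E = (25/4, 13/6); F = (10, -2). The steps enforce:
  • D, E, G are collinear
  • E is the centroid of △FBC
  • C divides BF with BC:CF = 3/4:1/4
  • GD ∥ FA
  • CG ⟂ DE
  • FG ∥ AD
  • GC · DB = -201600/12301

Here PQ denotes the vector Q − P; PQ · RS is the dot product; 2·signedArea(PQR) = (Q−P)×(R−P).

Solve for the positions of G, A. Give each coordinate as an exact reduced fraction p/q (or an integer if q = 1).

1. G_x = 333331/49204  [D, E, G are collinear ∩ CG ⟂ DE]
2. G_y = 59821/24602  [D, E, G are collinear ∩ CG ⟂ DE]
   → G = (333331/49204, 59821/24602)
3. A_x = 60301/49204  [FG ∥ AD ∩ GD ∥ FA]
4. A_y = -158229/24602  [FG ∥ AD ∩ GD ∥ FA]
   → A = (60301/49204, -158229/24602)

A = (60301/49204, -158229/24602)
G = (333331/49204, 59821/24602)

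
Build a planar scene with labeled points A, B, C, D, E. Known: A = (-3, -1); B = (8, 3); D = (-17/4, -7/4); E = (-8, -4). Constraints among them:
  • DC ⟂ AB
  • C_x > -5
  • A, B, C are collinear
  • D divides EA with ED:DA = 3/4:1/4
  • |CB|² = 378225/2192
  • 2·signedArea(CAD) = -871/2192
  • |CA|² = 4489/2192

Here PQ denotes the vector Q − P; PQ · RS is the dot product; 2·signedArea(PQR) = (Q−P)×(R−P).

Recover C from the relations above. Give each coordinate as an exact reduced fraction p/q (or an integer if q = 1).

1. C_x = -2381/548  [A, B, C are collinear ∩ DC ⟂ AB]
2. C_y = -204/137  [A, B, C are collinear ∩ DC ⟂ AB]
   → C = (-2381/548, -204/137)

C = (-2381/548, -204/137)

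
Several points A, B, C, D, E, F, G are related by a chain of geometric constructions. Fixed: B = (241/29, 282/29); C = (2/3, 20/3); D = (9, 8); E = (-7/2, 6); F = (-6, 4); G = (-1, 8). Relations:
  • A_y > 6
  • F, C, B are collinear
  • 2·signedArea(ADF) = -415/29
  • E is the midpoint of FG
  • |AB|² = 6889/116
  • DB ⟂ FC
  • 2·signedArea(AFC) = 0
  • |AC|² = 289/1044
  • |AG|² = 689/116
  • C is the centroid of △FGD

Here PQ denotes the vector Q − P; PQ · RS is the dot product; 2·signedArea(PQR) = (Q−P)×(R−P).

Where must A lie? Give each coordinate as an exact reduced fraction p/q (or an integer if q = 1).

A = (67/58, 199/29)

1. A_x = 67/58  [2·signedArea(AFC) = 0 ∩ 2·signedArea(ADF) = -415/29]
2. A_y = 199/29  [2·signedArea(AFC) = 0 ∩ 2·signedArea(ADF) = -415/29]
   → A = (67/58, 199/29)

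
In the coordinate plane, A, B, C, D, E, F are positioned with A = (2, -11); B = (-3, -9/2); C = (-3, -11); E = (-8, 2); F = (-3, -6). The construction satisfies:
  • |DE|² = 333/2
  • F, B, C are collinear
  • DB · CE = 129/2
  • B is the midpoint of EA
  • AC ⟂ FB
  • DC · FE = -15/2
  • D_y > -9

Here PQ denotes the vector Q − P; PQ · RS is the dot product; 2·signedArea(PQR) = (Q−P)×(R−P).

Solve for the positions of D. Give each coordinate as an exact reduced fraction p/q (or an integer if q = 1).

1. D_x = -1/2  [DC · FE = -15/2 ∩ DB · CE = 129/2]
2. D_y = -17/2  [DC · FE = -15/2 ∩ DB · CE = 129/2]
   → D = (-1/2, -17/2)

D = (-1/2, -17/2)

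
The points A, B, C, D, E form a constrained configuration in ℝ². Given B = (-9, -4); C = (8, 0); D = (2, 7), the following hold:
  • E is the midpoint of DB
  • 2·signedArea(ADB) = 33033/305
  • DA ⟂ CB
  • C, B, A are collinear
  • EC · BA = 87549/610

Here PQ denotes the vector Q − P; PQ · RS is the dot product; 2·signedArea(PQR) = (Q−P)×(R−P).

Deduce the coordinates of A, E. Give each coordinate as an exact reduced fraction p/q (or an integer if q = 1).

A = (1182/305, -296/305)
E = (-7/2, 3/2)

1. A_x = 1182/305  [C, B, A are collinear ∩ DA ⟂ CB]
2. A_y = -296/305  [C, B, A are collinear ∩ DA ⟂ CB]
   → A = (1182/305, -296/305)
3. E_x = -7/2  [E is the midpoint of DB]
4. E_y = 3/2  [E is the midpoint of DB]
   → E = (-7/2, 3/2)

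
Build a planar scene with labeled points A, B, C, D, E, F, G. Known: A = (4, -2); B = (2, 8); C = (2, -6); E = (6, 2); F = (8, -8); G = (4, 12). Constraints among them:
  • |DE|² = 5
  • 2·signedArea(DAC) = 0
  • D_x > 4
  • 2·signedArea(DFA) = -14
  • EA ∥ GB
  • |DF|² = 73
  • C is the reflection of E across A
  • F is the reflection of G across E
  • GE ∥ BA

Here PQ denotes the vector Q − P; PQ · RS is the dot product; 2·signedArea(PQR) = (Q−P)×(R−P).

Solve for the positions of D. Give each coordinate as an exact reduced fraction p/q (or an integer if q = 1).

1. D_x = 5  [2·signedArea(DAC) = 0 ∩ 2·signedArea(DFA) = -14]
2. D_y = 0  [2·signedArea(DAC) = 0 ∩ 2·signedArea(DFA) = -14]
   → D = (5, 0)

D = (5, 0)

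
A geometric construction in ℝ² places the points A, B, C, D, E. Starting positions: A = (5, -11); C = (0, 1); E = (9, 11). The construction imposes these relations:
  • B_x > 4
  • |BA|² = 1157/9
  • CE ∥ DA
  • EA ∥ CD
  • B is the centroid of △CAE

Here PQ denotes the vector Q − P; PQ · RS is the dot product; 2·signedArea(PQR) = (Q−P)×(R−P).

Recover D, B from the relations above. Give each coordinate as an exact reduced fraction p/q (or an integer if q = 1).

1. D_x = -4  [CE ∥ DA ∩ EA ∥ CD]
2. D_y = -21  [CE ∥ DA ∩ EA ∥ CD]
   → D = (-4, -21)
3. B_x = 14/3  [B is the centroid of △CAE]
4. B_y = 1/3  [B is the centroid of △CAE]
   → B = (14/3, 1/3)

B = (14/3, 1/3)
D = (-4, -21)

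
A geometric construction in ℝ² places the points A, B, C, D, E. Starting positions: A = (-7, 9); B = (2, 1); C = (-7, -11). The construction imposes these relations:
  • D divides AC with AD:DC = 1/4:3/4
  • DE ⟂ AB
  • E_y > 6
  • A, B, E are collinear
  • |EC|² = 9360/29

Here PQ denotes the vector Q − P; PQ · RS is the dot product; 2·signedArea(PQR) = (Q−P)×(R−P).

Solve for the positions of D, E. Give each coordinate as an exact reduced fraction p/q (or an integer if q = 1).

D = (-7, 4)
E = (-131/29, 197/29)

1. D_x = -7  [D divides AC with AD:DC = 1/4:3/4]
2. D_y = 4  [D divides AC with AD:DC = 1/4:3/4]
   → D = (-7, 4)
3. E_x = -131/29  [A, B, E are collinear ∩ DE ⟂ AB]
4. E_y = 197/29  [A, B, E are collinear ∩ DE ⟂ AB]
   → E = (-131/29, 197/29)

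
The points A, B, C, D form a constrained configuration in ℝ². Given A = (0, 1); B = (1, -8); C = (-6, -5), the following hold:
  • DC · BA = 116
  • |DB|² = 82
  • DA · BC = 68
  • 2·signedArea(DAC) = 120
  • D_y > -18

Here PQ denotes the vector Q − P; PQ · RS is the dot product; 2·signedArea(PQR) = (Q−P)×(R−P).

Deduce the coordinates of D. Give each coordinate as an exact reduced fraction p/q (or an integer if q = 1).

1. D_x = 2  [DA · BC = 68 ∩ 2·signedArea(DAC) = 120]
2. D_y = -17  [DA · BC = 68 ∩ 2·signedArea(DAC) = 120]
   → D = (2, -17)

D = (2, -17)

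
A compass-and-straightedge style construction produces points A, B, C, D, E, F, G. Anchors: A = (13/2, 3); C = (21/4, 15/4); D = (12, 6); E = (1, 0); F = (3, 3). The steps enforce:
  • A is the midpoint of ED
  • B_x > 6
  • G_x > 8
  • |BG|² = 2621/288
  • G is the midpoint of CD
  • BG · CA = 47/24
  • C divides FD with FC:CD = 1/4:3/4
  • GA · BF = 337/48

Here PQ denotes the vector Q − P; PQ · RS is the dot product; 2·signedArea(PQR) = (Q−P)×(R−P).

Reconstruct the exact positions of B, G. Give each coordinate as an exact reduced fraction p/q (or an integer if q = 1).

1. G_x = 69/8  [G is the midpoint of CD]
2. G_y = 39/8  [G is the midpoint of CD]
   → G = (69/8, 39/8)
3. B_x = 73/12  [BG · CA = 47/24 ∩ GA · BF = 337/48]
4. B_y = 13/4  [BG · CA = 47/24 ∩ GA · BF = 337/48]
   → B = (73/12, 13/4)

B = (73/12, 13/4)
G = (69/8, 39/8)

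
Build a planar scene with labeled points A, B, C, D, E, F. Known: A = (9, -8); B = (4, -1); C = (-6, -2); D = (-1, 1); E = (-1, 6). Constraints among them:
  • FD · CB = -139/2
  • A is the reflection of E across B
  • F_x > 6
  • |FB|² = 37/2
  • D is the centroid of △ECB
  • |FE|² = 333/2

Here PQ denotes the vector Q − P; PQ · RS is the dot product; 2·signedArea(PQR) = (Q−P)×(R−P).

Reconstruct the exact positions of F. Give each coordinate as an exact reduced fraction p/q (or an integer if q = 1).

1. F_x = 13/2  [line -10·x + -1·y + 121/2 = 0 ∩ |FE|² = 333/2]
2. F_y = -9/2  [line -10·x + -1·y + 121/2 = 0 ∩ |FE|² = 333/2]
   → F = (13/2, -9/2)

F = (13/2, -9/2)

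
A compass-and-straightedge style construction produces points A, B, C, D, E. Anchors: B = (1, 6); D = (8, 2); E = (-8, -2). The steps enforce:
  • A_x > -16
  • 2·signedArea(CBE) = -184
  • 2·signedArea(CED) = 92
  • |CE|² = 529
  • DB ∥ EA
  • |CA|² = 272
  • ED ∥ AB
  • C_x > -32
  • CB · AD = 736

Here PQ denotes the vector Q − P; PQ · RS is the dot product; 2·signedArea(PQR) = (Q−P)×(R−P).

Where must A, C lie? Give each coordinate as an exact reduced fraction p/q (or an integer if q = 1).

1. A_x = -15  [ED ∥ AB ∩ DB ∥ EA]
2. A_y = 2  [ED ∥ AB ∩ DB ∥ EA]
   → A = (-15, 2)
3. C_x = -31  [2·signedArea(CED) = 92 ∩ CB · AD = 736]
4. C_y = -2  [2·signedArea(CED) = 92 ∩ CB · AD = 736]
   → C = (-31, -2)

A = (-15, 2)
C = (-31, -2)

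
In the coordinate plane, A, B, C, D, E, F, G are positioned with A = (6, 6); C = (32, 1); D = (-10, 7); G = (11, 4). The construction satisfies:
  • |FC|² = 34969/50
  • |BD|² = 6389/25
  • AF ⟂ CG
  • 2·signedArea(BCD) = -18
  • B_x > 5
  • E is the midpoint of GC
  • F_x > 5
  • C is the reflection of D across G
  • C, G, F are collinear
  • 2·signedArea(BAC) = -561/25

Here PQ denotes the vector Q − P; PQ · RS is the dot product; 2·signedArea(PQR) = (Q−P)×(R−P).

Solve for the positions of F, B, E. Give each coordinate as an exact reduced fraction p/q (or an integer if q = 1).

1. F_x = 291/50  [C, G, F are collinear ∩ AF ⟂ CG]
2. F_y = 237/50  [C, G, F are collinear ∩ AF ⟂ CG]
   → F = (291/50, 237/50)
3. B_x = 147/25  [2·signedArea(BCD) = -18 ∩ 2·signedArea(BAC) = -561/25]
4. B_y = 129/25  [2·signedArea(BCD) = -18 ∩ 2·signedArea(BAC) = -561/25]
   → B = (147/25, 129/25)
5. E_x = 43/2  [E is the midpoint of GC]
6. E_y = 5/2  [E is the midpoint of GC]
   → E = (43/2, 5/2)

B = (147/25, 129/25)
E = (43/2, 5/2)
F = (291/50, 237/50)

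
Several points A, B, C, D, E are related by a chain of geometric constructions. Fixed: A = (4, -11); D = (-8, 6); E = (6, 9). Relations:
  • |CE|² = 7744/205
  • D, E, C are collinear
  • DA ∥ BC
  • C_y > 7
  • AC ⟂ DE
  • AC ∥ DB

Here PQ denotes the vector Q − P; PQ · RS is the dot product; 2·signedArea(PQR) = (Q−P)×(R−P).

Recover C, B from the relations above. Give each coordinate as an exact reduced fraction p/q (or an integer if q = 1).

B = (-2462/205, 5066/205)
C = (-2/205, 1581/205)

1. C_x = -2/205  [D, E, C are collinear ∩ AC ⟂ DE]
2. C_y = 1581/205  [D, E, C are collinear ∩ AC ⟂ DE]
   → C = (-2/205, 1581/205)
3. B_x = -2462/205  [DA ∥ BC ∩ AC ∥ DB]
4. B_y = 5066/205  [DA ∥ BC ∩ AC ∥ DB]
   → B = (-2462/205, 5066/205)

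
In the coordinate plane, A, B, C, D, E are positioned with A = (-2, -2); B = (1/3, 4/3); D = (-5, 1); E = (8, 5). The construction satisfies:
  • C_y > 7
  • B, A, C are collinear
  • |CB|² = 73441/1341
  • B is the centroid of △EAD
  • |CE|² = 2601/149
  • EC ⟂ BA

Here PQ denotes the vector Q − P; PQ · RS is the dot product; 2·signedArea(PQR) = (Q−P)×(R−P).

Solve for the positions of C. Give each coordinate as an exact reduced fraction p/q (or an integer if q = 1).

C = (682/149, 1102/149)

1. C_x = 682/149  [B, A, C are collinear ∩ EC ⟂ BA]
2. C_y = 1102/149  [B, A, C are collinear ∩ EC ⟂ BA]
   → C = (682/149, 1102/149)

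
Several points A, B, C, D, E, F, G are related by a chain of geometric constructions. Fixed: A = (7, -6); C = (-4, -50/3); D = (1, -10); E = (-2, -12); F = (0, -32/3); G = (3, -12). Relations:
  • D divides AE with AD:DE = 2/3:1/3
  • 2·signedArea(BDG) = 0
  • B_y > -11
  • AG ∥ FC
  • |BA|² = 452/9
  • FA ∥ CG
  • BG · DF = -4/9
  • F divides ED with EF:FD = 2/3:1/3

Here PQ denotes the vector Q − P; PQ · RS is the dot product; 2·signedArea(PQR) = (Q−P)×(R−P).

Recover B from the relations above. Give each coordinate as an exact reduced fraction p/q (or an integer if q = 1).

B = (5/3, -32/3)

1. B_x = 5/3  [2·signedArea(BDG) = 0 ∩ BG · DF = -4/9]
2. B_y = -32/3  [2·signedArea(BDG) = 0 ∩ BG · DF = -4/9]
   → B = (5/3, -32/3)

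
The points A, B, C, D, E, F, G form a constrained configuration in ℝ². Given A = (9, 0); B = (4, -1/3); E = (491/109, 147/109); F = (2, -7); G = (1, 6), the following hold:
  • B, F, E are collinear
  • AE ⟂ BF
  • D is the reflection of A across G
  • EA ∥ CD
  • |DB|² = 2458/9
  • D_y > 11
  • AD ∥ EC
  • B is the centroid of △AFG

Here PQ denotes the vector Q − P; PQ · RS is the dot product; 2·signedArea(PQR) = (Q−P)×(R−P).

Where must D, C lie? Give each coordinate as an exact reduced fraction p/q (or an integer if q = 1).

C = (-1253/109, 1455/109)
D = (-7, 12)

1. D_x = -7  [D is the reflection of A across G]
2. D_y = 12  [D is the reflection of A across G]
   → D = (-7, 12)
3. C_x = -1253/109  [EA ∥ CD ∩ AD ∥ EC]
4. C_y = 1455/109  [EA ∥ CD ∩ AD ∥ EC]
   → C = (-1253/109, 1455/109)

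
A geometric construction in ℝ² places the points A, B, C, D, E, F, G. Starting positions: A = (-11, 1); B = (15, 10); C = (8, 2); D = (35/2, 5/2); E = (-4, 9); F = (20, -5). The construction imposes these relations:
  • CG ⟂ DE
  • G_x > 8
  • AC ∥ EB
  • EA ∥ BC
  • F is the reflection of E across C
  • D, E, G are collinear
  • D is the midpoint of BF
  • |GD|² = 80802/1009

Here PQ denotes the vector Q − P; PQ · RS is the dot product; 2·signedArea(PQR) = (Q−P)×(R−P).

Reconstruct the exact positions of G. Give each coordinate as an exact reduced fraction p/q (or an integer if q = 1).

G = (18029/2018, 10271/2018)

1. G_x = 18029/2018  [D, E, G are collinear ∩ CG ⟂ DE]
2. G_y = 10271/2018  [D, E, G are collinear ∩ CG ⟂ DE]
   → G = (18029/2018, 10271/2018)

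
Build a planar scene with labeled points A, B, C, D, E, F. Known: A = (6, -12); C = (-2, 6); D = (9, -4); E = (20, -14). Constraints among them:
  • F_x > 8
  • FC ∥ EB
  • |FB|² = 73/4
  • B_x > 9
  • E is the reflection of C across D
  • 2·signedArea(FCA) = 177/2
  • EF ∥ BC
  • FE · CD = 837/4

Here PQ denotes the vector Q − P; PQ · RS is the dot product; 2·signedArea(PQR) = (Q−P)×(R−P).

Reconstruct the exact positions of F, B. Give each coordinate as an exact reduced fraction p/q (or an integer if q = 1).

1. F_x = 33/4  [2·signedArea(FCA) = 177/2 ∩ FE · CD = 837/4]
2. F_y = -6  [2·signedArea(FCA) = 177/2 ∩ FE · CD = 837/4]
   → F = (33/4, -6)
3. B_x = 39/4  [EF ∥ BC ∩ FC ∥ EB]
4. B_y = -2  [EF ∥ BC ∩ FC ∥ EB]
   → B = (39/4, -2)

B = (39/4, -2)
F = (33/4, -6)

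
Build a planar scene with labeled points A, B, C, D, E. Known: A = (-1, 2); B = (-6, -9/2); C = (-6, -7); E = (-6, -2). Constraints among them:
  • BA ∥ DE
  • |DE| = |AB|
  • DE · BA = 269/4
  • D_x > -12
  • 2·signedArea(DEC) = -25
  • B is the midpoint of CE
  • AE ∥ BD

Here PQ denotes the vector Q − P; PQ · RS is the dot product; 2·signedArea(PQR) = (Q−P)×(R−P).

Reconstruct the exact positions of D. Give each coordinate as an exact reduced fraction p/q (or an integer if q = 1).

1. D_x = -11  [BA ∥ DE ∩ AE ∥ BD]
2. D_y = -17/2  [BA ∥ DE ∩ AE ∥ BD]
   → D = (-11, -17/2)

D = (-11, -17/2)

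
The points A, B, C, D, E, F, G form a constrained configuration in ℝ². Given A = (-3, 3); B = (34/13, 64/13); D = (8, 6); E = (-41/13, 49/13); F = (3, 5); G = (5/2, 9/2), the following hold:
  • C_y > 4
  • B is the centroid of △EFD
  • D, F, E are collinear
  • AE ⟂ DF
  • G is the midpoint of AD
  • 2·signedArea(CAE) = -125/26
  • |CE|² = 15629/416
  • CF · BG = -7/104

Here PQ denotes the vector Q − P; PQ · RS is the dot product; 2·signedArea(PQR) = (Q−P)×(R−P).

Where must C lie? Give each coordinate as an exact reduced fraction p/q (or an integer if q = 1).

C = (23/8, 39/8)

1. C_x = 23/8  [CF · BG = -7/104 ∩ 2·signedArea(CAE) = -125/26]
2. C_y = 39/8  [CF · BG = -7/104 ∩ 2·signedArea(CAE) = -125/26]
   → C = (23/8, 39/8)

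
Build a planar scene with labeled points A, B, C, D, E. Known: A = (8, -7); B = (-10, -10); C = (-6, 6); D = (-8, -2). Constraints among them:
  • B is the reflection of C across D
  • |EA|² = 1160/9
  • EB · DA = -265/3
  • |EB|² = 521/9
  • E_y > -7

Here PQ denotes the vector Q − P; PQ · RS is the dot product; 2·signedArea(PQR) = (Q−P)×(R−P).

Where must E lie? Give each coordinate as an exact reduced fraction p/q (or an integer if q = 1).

1. E_x = -10/3  [line -16·x + 5·y + -65/3 = 0 ∩ |EB|² = 521/9]
2. E_y = -19/3  [line -16·x + 5·y + -65/3 = 0 ∩ |EB|² = 521/9]
   → E = (-10/3, -19/3)

E = (-10/3, -19/3)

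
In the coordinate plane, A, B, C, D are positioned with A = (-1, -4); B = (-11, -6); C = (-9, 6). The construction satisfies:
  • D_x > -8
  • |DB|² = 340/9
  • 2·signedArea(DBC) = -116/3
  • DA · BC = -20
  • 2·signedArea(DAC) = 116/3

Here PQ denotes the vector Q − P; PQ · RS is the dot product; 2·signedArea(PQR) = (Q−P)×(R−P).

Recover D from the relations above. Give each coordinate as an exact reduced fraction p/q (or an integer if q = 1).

1. D_x = -7  [2·signedArea(DAC) = 116/3 ∩ DA · BC = -20]
2. D_y = -4/3  [2·signedArea(DAC) = 116/3 ∩ DA · BC = -20]
   → D = (-7, -4/3)

D = (-7, -4/3)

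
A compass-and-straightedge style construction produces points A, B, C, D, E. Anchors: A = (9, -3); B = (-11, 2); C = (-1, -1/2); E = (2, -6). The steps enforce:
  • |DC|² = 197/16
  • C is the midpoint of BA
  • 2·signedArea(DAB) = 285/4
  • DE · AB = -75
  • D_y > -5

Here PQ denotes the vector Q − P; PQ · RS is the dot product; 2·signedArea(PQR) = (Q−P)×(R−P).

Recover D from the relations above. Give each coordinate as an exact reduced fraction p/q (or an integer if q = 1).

D = (-5/4, -4)

1. D_x = -5/4  [DE · AB = -75 ∩ 2·signedArea(DAB) = 285/4]
2. D_y = -4  [DE · AB = -75 ∩ 2·signedArea(DAB) = 285/4]
   → D = (-5/4, -4)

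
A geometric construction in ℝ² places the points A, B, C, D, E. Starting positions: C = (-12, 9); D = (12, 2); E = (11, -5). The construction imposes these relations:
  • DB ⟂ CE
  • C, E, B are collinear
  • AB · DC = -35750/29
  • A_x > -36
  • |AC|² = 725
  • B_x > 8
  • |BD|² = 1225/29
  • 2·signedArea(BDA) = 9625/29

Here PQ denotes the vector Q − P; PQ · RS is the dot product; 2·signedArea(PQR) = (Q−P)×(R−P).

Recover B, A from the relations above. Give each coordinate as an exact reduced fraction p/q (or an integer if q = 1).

A = (-35, 23)
B = (250/29, -103/29)

1. B_x = 250/29  [C, E, B are collinear ∩ DB ⟂ CE]
2. B_y = -103/29  [C, E, B are collinear ∩ DB ⟂ CE]
   → B = (250/29, -103/29)
3. A_x = -35  [AB · DC = -35750/29 ∩ 2·signedArea(BDA) = 9625/29]
4. A_y = 23  [AB · DC = -35750/29 ∩ 2·signedArea(BDA) = 9625/29]
   → A = (-35, 23)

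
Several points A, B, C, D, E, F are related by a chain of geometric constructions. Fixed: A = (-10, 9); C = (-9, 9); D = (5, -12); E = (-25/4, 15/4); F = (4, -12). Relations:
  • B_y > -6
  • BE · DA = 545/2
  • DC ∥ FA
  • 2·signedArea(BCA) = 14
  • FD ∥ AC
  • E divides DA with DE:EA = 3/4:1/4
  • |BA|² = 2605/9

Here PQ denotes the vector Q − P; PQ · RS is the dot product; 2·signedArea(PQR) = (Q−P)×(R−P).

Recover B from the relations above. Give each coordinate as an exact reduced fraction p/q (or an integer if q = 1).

B = (-1/3, -5)

1. B_x = -1/3  [2·signedArea(BCA) = 14 ∩ BE · DA = 545/2]
2. B_y = -5  [2·signedArea(BCA) = 14 ∩ BE · DA = 545/2]
   → B = (-1/3, -5)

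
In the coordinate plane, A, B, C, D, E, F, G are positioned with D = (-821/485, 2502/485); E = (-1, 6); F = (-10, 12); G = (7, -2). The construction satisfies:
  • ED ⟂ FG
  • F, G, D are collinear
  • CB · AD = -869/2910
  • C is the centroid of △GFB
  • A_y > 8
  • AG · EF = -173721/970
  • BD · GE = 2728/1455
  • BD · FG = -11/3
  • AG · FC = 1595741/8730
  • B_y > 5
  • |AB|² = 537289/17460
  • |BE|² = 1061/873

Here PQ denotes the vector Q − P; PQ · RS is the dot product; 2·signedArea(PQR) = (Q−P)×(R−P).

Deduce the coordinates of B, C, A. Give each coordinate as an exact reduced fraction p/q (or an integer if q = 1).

A = (-5671/970, 4161/485)
B = (-2276/1455, 7352/1455)
C = (-6641/4365, 21902/4365)

1. B_x = -2276/1455  [BD · GE = 2728/1455 ∩ BD · FG = -11/3]
2. B_y = 7352/1455  [BD · GE = 2728/1455 ∩ BD · FG = -11/3]
   → B = (-2276/1455, 7352/1455)
3. C_x = -6641/4365  [C is the centroid of △GFB]
4. C_y = 21902/4365  [C is the centroid of △GFB]
   → C = (-6641/4365, 21902/4365)
5. A_x = -5671/970  [AG · EF = -173721/970 ∩ AG · FC = 1595741/8730]
6. A_y = 4161/485  [AG · EF = -173721/970 ∩ AG · FC = 1595741/8730]
   → A = (-5671/970, 4161/485)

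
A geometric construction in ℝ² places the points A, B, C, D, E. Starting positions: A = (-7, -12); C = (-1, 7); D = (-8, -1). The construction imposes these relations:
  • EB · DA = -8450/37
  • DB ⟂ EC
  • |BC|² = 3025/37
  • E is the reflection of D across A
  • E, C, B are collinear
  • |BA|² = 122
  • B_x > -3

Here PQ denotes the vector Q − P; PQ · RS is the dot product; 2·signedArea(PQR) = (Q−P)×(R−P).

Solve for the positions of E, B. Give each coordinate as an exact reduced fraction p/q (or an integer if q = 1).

1. E_x = -6  [E is the reflection of D across A]
2. E_y = -23  [E is the reflection of D across A]
   → E = (-6, -23)
3. B_x = -92/37  [E, C, B are collinear ∩ DB ⟂ EC]
4. B_y = -71/37  [E, C, B are collinear ∩ DB ⟂ EC]
   → B = (-92/37, -71/37)

B = (-92/37, -71/37)
E = (-6, -23)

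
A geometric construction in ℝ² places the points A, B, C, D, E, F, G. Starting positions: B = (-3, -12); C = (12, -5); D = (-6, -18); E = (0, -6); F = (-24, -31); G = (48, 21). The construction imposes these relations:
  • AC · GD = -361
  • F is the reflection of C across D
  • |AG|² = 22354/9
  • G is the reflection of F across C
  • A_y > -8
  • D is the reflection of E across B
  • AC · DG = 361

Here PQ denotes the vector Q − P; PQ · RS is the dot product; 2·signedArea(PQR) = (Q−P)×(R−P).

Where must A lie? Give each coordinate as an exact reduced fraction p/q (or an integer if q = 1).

1. A_x = 7  [line 54·x + 39·y + -92 = 0 ∩ |AG|² = 22354/9]
2. A_y = -22/3  [line 54·x + 39·y + -92 = 0 ∩ |AG|² = 22354/9]
   → A = (7, -22/3)

A = (7, -22/3)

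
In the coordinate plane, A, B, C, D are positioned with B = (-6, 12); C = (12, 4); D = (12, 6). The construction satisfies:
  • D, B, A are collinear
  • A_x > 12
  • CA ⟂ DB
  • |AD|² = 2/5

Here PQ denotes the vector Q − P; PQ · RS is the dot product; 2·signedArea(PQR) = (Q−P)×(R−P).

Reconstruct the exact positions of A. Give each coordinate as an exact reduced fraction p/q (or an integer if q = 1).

A = (63/5, 29/5)

1. A_x = 63/5  [D, B, A are collinear ∩ CA ⟂ DB]
2. A_y = 29/5  [D, B, A are collinear ∩ CA ⟂ DB]
   → A = (63/5, 29/5)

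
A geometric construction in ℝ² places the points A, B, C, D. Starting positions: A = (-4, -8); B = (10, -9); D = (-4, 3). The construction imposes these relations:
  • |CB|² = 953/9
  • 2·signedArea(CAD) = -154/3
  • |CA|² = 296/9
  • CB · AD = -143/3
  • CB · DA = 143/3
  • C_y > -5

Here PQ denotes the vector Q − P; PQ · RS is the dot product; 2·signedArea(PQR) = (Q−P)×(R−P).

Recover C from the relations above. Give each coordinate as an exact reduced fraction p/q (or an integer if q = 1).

C = (2/3, -14/3)

1. C_x = 2/3  [2·signedArea(CAD) = -154/3 ∩ CB · AD = -143/3]
2. C_y = -14/3  [2·signedArea(CAD) = -154/3 ∩ CB · AD = -143/3]
   → C = (2/3, -14/3)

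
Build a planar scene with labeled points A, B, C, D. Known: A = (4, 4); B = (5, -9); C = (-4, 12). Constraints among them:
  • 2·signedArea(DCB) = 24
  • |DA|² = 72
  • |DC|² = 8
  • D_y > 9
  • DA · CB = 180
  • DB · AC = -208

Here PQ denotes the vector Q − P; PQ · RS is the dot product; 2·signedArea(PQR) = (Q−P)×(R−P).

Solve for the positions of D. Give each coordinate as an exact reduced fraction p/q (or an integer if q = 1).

D = (-2, 10)

1. D_x = -2  [DA · CB = 180 ∩ 2·signedArea(DCB) = 24]
2. D_y = 10  [DA · CB = 180 ∩ 2·signedArea(DCB) = 24]
   → D = (-2, 10)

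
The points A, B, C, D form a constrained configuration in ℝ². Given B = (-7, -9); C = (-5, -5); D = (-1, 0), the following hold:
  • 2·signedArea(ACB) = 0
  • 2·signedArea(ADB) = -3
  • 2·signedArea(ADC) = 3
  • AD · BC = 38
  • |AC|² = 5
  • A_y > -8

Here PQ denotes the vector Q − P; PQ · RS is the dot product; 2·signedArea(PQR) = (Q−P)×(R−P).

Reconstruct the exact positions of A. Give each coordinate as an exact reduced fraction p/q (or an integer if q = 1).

A = (-6, -7)

1. A_x = -6  [2·signedArea(ACB) = 0 ∩ AD · BC = 38]
2. A_y = -7  [2·signedArea(ACB) = 0 ∩ AD · BC = 38]
   → A = (-6, -7)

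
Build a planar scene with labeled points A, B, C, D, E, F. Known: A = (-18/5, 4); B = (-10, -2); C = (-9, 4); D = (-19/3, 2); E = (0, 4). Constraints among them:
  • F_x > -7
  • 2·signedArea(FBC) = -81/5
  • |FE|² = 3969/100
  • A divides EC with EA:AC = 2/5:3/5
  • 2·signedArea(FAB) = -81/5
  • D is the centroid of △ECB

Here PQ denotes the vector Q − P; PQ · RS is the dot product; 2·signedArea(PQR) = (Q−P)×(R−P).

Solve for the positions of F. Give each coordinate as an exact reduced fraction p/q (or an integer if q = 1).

F = (-63/10, 4)

1. F_x = -63/10  [2·signedArea(FBC) = -81/5 ∩ 2·signedArea(FAB) = -81/5]
2. F_y = 4  [2·signedArea(FBC) = -81/5 ∩ 2·signedArea(FAB) = -81/5]
   → F = (-63/10, 4)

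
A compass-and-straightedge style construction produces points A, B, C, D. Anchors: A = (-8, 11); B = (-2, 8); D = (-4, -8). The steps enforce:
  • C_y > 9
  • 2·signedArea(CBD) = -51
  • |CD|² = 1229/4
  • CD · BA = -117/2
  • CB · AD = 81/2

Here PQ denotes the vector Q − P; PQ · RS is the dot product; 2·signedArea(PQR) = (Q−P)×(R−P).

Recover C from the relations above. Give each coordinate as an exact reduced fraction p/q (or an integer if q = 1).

1. C_x = -5  [CD · BA = -117/2 ∩ CB · AD = 81/2]
2. C_y = 19/2  [CD · BA = -117/2 ∩ CB · AD = 81/2]
   → C = (-5, 19/2)

C = (-5, 19/2)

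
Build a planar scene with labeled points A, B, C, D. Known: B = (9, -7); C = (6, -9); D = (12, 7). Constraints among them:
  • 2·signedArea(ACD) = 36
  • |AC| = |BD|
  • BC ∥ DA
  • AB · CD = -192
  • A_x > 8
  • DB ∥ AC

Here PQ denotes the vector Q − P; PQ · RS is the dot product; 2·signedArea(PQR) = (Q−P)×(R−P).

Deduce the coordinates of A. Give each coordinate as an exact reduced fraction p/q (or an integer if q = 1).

A = (9, 5)

1. A_x = 9  [DB ∥ AC ∩ BC ∥ DA]
2. A_y = 5  [DB ∥ AC ∩ BC ∥ DA]
   → A = (9, 5)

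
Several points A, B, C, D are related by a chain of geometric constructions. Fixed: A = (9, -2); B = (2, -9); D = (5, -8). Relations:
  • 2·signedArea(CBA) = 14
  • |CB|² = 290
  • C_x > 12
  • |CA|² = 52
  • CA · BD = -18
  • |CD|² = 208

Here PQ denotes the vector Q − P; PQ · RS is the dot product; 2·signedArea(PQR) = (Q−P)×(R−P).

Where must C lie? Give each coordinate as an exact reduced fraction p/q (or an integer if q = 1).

1. C_x = 13  [2·signedArea(CBA) = 14 ∩ CA · BD = -18]
2. C_y = 4  [2·signedArea(CBA) = 14 ∩ CA · BD = -18]
   → C = (13, 4)

C = (13, 4)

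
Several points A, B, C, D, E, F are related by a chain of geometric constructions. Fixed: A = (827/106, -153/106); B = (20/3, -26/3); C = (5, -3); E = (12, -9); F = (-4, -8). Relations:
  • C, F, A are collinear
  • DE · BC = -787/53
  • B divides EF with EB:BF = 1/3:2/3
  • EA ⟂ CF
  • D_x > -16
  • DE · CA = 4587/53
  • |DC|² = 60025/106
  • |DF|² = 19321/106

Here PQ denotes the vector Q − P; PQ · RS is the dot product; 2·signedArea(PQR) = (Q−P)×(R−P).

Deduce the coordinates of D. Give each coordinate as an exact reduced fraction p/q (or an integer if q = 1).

1. D_x = -1675/106  [DE · CA = 4587/53 ∩ DE · BC = -787/53]
2. D_y = -1543/106  [DE · CA = 4587/53 ∩ DE · BC = -787/53]
   → D = (-1675/106, -1543/106)

D = (-1675/106, -1543/106)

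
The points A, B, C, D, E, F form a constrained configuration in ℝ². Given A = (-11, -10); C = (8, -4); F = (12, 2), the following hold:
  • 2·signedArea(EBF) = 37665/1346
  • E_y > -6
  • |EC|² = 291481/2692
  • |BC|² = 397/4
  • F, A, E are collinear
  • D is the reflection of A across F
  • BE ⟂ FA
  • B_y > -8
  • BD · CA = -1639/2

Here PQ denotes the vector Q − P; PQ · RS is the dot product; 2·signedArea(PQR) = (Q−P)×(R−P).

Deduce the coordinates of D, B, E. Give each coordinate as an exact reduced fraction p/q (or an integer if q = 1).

1. D_x = 35  [D is the reflection of A across F]
2. D_y = 14  [D is the reflection of A across F]
   → D = (35, 14)
3. B_x = -3/2  [line 19·x + 6·y + 141/2 = 0 ∩ |BC|² = 397/4]
4. B_y = -7  [line 19·x + 6·y + 141/2 = 0 ∩ |BC|² = 397/4]
   → B = (-3/2, -7)
5. E_x = -3099/1346  [F, A, E are collinear ∩ BE ⟂ FA]
6. E_y = -3676/673  [F, A, E are collinear ∩ BE ⟂ FA]
   → E = (-3099/1346, -3676/673)

B = (-3/2, -7)
D = (35, 14)
E = (-3099/1346, -3676/673)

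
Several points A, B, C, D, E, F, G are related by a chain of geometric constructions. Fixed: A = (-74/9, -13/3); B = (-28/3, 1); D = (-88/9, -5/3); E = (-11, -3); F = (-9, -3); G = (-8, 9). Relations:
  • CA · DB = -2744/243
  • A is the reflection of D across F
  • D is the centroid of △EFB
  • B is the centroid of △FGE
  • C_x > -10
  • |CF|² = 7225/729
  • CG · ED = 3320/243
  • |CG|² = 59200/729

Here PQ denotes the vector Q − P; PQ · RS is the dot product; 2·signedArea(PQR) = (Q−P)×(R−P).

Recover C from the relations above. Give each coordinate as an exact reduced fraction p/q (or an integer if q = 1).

1. C_x = -256/27  [CG · ED = 3320/243 ∩ CA · DB = -2744/243]
2. C_y = 1/9  [CG · ED = 3320/243 ∩ CA · DB = -2744/243]
   → C = (-256/27, 1/9)

C = (-256/27, 1/9)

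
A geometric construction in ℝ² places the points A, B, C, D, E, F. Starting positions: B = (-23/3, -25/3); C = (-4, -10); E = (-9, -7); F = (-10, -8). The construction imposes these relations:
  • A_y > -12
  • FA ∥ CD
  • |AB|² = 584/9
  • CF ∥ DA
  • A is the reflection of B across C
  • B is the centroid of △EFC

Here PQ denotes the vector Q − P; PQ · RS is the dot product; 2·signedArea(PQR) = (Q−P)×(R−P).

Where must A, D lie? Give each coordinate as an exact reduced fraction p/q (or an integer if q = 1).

A = (-1/3, -35/3)
D = (17/3, -41/3)

1. A_x = -1/3  [A is the reflection of B across C]
2. A_y = -35/3  [A is the reflection of B across C]
   → A = (-1/3, -35/3)
3. D_x = 17/3  [CF ∥ DA ∩ FA ∥ CD]
4. D_y = -41/3  [CF ∥ DA ∩ FA ∥ CD]
   → D = (17/3, -41/3)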